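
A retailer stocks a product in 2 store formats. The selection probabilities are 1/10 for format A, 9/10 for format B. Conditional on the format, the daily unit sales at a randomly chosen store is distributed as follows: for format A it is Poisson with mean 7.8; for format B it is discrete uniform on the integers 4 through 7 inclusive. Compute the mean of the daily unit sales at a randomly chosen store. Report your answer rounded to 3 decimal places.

Component means — A: 7.8; B: 5.5.
E[X] = 0.1·7.8 + 0.9·5.5 = 5.73.

5.730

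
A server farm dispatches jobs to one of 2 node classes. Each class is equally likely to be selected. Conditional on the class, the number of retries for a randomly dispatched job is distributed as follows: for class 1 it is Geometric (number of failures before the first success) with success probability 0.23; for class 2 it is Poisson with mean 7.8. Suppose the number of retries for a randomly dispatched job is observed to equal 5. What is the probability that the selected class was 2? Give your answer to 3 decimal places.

0.613

Likelihoods P(X=5 | ·): 1: 0.062256; 2: 0.0985814.
Posterior ∝ prior × likelihood. Numerator for 2: 0.5·0.0985814 = 0.0492907.
Normalizing constant: 0.5·0.062256 + 0.5·0.0985814 = 0.0804187.
P(2 | observation) = 0.0492907 / 0.0804187 = 0.612926.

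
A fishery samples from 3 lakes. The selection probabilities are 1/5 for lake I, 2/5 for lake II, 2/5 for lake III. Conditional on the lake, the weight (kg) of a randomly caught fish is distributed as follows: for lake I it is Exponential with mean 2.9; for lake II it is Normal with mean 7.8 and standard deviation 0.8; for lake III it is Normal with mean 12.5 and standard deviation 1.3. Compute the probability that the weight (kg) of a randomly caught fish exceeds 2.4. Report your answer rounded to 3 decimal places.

0.887

Conditional on each lake, P(X > 2.4): I: 0.437103; II: 1; III: 1.
By total probability, P(X > 2.4) = 0.2·0.437103 + 0.4·1 + 0.4·1 = 0.887421.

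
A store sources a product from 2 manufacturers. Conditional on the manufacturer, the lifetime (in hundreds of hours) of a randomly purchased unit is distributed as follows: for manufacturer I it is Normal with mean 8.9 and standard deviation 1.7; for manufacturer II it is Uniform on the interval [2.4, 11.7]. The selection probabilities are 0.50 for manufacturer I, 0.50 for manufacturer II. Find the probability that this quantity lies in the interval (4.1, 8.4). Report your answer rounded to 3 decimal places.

0.422

Conditional on each manufacturer, P(4.1 < X < 8.4): I: 0.381959; II: 0.462366.
By total probability, P(4.1 < X < 8.4) = 0.5·0.381959 + 0.5·0.462366 = 0.422162.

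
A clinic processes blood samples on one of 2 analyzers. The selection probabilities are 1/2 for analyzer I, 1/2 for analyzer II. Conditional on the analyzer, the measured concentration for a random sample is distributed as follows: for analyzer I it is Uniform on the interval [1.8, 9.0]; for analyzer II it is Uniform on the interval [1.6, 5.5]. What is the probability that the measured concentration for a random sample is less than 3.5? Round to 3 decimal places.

Conditional on each analyzer, P(X < 3.5): I: 0.236111; II: 0.487179.
By total probability, P(X < 3.5) = 0.5·0.236111 + 0.5·0.487179 = 0.361645.

0.362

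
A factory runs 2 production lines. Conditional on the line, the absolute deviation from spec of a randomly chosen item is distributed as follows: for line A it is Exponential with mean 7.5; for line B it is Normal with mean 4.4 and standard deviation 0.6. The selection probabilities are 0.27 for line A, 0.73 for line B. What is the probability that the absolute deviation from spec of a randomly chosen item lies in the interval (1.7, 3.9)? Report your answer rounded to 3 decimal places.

0.202

Conditional on each line, P(1.7 < X < 3.9): A: 0.202666; B: 0.202325.
By total probability, P(1.7 < X < 3.9) = 0.27·0.202666 + 0.73·0.202325 = 0.202417.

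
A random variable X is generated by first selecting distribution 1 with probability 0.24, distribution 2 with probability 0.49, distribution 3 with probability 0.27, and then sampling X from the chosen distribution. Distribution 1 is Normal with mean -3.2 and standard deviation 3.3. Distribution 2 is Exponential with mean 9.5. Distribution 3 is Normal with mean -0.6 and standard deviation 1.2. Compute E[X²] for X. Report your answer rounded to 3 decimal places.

94.002

For each component E[X²] = Var + (mean)², giving 1: 21.13; 2: 180.5; 3: 1.8.
Overall E[X²] = 0.24·21.13 + 0.49·180.5 + 0.27·1.8 = 94.0022.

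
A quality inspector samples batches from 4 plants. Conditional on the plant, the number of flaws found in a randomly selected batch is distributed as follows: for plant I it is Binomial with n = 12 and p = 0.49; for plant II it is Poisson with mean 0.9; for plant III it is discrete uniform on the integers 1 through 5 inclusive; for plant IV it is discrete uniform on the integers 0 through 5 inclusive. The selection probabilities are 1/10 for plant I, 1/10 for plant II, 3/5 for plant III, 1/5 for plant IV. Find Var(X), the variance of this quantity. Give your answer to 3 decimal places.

3.493

Per component, I: μ=5.88, E[X²]=37.5732; II: μ=0.9, E[X²]=1.71; III: μ=3, E[X²]=11; IV: μ=2.5, E[X²]=9.16667.
E[X] = 0.1·5.88 + 0.1·0.9 + 0.6·3 + 0.2·2.5 = 2.978.
E[X²] = 0.1·37.5732 + 0.1·1.71 + 0.6·11 + 0.2·9.16667 = 12.3617.
Var(X) = E[X²] − (E[X])² = 12.3617 − 8.86848 = 3.49317.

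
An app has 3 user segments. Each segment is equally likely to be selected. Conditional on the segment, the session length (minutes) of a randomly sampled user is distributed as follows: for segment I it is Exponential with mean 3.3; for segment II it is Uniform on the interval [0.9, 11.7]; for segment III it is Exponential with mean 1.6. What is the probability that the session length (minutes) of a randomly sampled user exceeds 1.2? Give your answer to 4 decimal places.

Conditional on each segment, P(X > 1.2): I: 0.695144; II: 0.972222; III: 0.472367.
By total probability, P(X > 1.2) = 0.333333·0.695144 + 0.333333·0.972222 + 0.333333·0.472367 = 0.713244.

0.7132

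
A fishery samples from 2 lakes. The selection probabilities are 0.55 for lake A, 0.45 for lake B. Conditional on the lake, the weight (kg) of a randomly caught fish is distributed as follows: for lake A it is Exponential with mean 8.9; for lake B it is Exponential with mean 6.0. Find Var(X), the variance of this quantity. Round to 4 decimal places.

Per component, A: μ=8.9, E[X²]=158.42; B: μ=6, E[X²]=72.
E[X] = 0.55·8.9 + 0.45·6 = 7.595.
E[X²] = 0.55·158.42 + 0.45·72 = 119.531.
Var(X) = E[X²] − (E[X])² = 119.531 − 57.684 = 61.847.

61.8470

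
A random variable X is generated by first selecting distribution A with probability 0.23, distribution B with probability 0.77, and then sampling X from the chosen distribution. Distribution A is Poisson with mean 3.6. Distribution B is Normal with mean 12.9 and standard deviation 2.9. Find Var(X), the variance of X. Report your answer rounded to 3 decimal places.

Per component, A: μ=3.6, E[X²]=16.56; B: μ=12.9, E[X²]=174.82.
E[X] = 0.23·3.6 + 0.77·12.9 = 10.761.
E[X²] = 0.23·16.56 + 0.77·174.82 = 138.42.
Var(X) = E[X²] − (E[X])² = 138.42 − 115.799 = 22.6211.

22.621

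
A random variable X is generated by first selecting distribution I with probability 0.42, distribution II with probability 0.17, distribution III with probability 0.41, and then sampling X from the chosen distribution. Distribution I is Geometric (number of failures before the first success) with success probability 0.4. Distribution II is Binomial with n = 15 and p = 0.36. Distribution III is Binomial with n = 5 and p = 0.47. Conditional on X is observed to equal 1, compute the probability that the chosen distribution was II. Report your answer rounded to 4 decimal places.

Likelihoods P(X=1 | ·): I: 0.24; II: 0.0104451; III: 0.185426.
Posterior ∝ prior × likelihood. Numerator for II: 0.17·0.0104451 = 0.00177567.
Normalizing constant: 0.42·0.24 + 0.17·0.0104451 + 0.41·0.185426 = 0.1786.
P(II | observation) = 0.00177567 / 0.1786 = 0.00994214.

0.0099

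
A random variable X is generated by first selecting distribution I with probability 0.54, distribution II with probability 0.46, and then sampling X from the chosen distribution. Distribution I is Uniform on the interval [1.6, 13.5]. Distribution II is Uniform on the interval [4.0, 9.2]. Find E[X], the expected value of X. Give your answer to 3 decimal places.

7.113

Component means — I: 7.55; II: 6.6.
E[X] = 0.54·7.55 + 0.46·6.6 = 7.113.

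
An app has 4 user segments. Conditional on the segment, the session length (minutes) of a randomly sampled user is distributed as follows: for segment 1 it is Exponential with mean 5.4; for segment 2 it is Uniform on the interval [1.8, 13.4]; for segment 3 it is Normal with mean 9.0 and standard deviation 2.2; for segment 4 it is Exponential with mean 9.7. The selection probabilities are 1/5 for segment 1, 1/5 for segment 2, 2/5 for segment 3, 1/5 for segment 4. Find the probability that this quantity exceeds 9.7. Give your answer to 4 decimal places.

0.3206

Conditional on each segment, P(X > 9.7): 1: 0.165912; 2: 0.318966; 3: 0.375174; 4: 0.367879.
By total probability, P(X > 9.7) = 0.2·0.165912 + 0.2·0.318966 + 0.4·0.375174 + 0.2·0.367879 = 0.320621.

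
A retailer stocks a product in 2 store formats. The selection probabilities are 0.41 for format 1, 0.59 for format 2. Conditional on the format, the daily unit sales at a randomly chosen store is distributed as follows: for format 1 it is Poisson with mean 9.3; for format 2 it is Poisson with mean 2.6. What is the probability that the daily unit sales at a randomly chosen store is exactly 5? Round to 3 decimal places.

Conditional on each format, P(X = 5): 1: 0.0530023; 2: 0.0735394.
By total probability, P(X = 5) = 0.41·0.0530023 + 0.59·0.0735394 = 0.0651192.

0.065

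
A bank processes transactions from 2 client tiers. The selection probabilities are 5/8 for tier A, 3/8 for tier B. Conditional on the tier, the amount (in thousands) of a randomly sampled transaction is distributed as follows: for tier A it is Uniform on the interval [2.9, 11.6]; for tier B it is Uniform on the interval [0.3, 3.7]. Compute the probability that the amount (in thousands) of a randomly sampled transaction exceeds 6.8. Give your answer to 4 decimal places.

Conditional on each tier, P(X > 6.8): A: 0.551724; B: 0.
By total probability, P(X > 6.8) = 0.625·0.551724 + 0.375·0 = 0.344828.

0.3448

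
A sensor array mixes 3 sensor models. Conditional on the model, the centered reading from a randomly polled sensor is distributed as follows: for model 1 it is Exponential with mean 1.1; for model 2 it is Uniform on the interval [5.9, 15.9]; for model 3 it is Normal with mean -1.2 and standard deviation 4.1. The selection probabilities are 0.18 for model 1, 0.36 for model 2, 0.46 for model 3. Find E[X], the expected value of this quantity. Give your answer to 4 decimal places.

3.5700

Component means — 1: 1.1; 2: 10.9; 3: -1.2.
E[X] = 0.18·1.1 + 0.36·10.9 + 0.46·-1.2 = 3.57.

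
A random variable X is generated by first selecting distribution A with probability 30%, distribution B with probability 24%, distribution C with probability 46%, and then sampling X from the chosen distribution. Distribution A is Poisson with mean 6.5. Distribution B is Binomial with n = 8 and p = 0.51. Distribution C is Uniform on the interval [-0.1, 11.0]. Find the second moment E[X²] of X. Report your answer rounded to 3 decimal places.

37.486

For each component E[X²] = Var + (mean)², giving A: 48.75; B: 18.6456; C: 39.97.
Overall E[X²] = 0.3·48.75 + 0.24·18.6456 + 0.46·39.97 = 37.4861.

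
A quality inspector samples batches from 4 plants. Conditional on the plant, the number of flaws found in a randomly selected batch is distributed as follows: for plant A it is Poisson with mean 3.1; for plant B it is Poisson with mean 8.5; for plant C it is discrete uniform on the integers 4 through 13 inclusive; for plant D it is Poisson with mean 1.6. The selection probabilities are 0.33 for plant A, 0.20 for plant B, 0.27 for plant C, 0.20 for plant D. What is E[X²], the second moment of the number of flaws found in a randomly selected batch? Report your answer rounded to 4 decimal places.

For each component E[X²] = Var + (mean)², giving A: 12.71; B: 80.75; C: 80.5; D: 4.16.
Overall E[X²] = 0.33·12.71 + 0.2·80.75 + 0.27·80.5 + 0.2·4.16 = 42.9113.

42.9113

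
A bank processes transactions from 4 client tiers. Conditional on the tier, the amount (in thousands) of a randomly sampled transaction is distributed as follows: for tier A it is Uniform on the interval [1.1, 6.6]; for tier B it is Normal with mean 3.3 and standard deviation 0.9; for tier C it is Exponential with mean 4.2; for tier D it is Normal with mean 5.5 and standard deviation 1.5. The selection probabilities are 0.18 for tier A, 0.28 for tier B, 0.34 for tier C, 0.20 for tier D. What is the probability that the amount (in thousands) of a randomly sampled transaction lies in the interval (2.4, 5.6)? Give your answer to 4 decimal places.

0.5426

Conditional on each tier, P(2.4 < X < 5.6): A: 0.581818; B: 0.836044; C: 0.301121; D: 0.507194.
By total probability, P(2.4 < X < 5.6) = 0.18·0.581818 + 0.28·0.836044 + 0.34·0.301121 + 0.2·0.507194 = 0.542639.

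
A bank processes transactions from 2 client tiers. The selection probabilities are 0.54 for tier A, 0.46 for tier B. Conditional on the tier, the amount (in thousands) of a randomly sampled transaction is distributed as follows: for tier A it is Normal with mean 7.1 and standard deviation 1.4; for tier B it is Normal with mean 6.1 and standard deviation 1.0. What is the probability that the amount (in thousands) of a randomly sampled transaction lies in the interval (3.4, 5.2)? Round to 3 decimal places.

Conditional on each tier, P(3.4 < X < 5.2): A: 0.0832574; B: 0.180593.
By total probability, P(3.4 < X < 5.2) = 0.54·0.0832574 + 0.46·0.180593 = 0.128032.

0.128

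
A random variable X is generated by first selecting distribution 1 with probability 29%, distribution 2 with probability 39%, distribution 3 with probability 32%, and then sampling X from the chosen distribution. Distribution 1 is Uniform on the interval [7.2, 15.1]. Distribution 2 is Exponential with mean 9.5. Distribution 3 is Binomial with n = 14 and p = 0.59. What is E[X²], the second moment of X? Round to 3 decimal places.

For each component E[X²] = Var + (mean)², giving 1: 129.523; 2: 180.5; 3: 71.6142.
Overall E[X²] = 0.29·129.523 + 0.39·180.5 + 0.32·71.6142 = 130.873.

130.873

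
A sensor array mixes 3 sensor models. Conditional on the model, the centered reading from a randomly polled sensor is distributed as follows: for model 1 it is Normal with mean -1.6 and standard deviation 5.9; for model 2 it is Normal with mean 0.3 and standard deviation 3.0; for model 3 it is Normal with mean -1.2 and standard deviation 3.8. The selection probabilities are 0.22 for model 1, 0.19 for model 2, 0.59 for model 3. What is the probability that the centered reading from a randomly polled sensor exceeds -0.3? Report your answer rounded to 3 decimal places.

Conditional on each model, P(X > -0.3): 1: 0.412804; 2: 0.57926; 3: 0.40639.
By total probability, P(X > -0.3) = 0.22·0.412804 + 0.19·0.57926 + 0.59·0.40639 = 0.440646.

0.441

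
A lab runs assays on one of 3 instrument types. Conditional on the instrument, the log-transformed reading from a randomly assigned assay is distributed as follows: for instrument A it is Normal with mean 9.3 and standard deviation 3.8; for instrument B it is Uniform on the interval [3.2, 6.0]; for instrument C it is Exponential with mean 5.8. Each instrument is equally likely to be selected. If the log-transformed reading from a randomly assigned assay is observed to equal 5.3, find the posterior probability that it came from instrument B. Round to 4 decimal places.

Likelihoods f(5.3 | ·): A: 0.0603282; B: 0.357143; C: 0.069138.
Posterior ∝ prior × likelihood. Numerator for B: 0.333333·0.357143 = 0.119048.
Normalizing constant: 0.333333·0.0603282 + 0.333333·0.357143 + 0.333333·0.069138 = 0.162203.
P(B | observation) = 0.119048 / 0.162203 = 0.733942.

0.7339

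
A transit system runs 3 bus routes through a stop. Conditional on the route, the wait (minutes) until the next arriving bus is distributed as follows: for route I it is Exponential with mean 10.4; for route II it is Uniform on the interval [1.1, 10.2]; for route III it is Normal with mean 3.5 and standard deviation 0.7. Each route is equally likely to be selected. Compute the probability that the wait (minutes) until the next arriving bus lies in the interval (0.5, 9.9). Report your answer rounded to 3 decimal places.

0.845

Conditional on each route, P(0.5 < X < 9.9): I: 0.567062; II: 0.967033; III: 0.999991.
By total probability, P(0.5 < X < 9.9) = 0.333333·0.567062 + 0.333333·0.967033 + 0.333333·0.999991 = 0.844695.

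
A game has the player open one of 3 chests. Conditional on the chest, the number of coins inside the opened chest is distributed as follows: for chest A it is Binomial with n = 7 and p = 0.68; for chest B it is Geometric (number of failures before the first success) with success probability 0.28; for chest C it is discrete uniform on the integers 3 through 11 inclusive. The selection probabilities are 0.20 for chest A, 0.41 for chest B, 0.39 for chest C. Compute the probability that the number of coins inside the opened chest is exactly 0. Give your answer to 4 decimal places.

Conditional on each chest, P(X = 0): A: 0.000343597; B: 0.28; C: 0.
By total probability, P(X = 0) = 0.2·0.000343597 + 0.41·0.28 + 0.39·0 = 0.114869.

0.1149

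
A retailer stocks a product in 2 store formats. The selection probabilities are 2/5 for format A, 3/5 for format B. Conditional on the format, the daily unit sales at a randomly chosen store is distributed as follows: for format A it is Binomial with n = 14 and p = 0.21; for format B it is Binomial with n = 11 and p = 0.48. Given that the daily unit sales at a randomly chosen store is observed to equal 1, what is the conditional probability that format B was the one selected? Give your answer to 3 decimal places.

0.077

Likelihoods P(X=1 | ·): A: 0.137246; B: 0.00763251.
Posterior ∝ prior × likelihood. Numerator for B: 0.6·0.00763251 = 0.00457951.
Normalizing constant: 0.4·0.137246 + 0.6·0.00763251 = 0.0594779.
P(B | observation) = 0.00457951 / 0.0594779 = 0.0769951.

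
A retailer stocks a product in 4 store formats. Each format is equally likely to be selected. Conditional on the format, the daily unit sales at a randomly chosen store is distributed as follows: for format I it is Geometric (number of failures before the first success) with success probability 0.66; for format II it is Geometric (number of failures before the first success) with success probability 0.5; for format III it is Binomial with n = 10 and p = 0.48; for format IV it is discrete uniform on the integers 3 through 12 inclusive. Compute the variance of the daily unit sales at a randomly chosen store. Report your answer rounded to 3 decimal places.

Per component, I: μ=0.515152, E[X²]=1.04591; II: μ=1, E[X²]=3; III: μ=4.8, E[X²]=25.536; IV: μ=7.5, E[X²]=64.5.
E[X] = 0.25·0.515152 + 0.25·1 + 0.25·4.8 + 0.25·7.5 = 3.45379.
E[X²] = 0.25·1.04591 + 0.25·3 + 0.25·25.536 + 0.25·64.5 = 23.5205.
Var(X) = E[X²] − (E[X])² = 23.5205 − 11.9287 = 11.5918.

11.592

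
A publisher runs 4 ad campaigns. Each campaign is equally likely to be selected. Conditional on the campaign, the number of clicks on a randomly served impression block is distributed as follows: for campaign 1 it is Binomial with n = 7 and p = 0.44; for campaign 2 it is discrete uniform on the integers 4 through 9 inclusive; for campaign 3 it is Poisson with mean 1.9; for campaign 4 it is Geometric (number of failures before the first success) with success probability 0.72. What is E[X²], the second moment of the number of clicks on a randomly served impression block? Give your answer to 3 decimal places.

15.645

For each component E[X²] = Var + (mean)², giving 1: 11.2112; 2: 45.1667; 3: 5.51; 4: 0.691358.
Overall E[X²] = 0.25·11.2112 + 0.25·45.1667 + 0.25·5.51 + 0.25·0.691358 = 15.6448.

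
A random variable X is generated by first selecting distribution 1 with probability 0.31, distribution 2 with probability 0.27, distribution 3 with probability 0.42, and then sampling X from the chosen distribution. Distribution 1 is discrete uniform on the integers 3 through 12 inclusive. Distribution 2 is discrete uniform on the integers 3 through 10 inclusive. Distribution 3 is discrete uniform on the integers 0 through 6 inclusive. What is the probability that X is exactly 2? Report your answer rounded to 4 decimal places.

0.0600

Conditional on each component, P(X = 2): 1: 0; 2: 0; 3: 0.142857.
By total probability, P(X = 2) = 0.31·0 + 0.27·0 + 0.42·0.142857 = 0.06.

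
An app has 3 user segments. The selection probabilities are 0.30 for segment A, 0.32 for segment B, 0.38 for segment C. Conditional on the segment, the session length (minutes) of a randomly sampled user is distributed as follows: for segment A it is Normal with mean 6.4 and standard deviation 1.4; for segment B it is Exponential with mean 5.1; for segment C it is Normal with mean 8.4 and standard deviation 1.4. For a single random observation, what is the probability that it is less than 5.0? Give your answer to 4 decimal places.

0.2504

Conditional on each segment, P(X < 5.0): A: 0.158655; B: 0.624836; C: 0.00757922.
By total probability, P(X < 5.0) = 0.3·0.158655 + 0.32·0.624836 + 0.38·0.00757922 = 0.250424.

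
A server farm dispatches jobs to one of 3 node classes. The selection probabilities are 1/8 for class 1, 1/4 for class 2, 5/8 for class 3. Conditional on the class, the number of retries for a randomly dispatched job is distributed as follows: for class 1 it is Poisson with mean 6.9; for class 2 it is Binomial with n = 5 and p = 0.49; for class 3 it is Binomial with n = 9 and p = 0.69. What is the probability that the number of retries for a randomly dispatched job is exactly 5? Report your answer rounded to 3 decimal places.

Conditional on each class, P(X = 5): 1: 0.131351; 2: 0.0282475; 3: 0.181996.
By total probability, P(X = 5) = 0.125·0.131351 + 0.25·0.0282475 + 0.625·0.181996 = 0.137228.

0.137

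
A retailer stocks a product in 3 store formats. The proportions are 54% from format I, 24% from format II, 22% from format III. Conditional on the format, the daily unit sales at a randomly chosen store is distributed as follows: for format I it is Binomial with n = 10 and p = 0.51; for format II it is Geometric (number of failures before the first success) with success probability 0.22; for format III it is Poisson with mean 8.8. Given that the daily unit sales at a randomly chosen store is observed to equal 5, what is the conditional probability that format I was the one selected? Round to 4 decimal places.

Likelihoods P(X=5 | ·): I: 0.245602; II: 0.0635178; III: 0.0662889.
Posterior ∝ prior × likelihood. Numerator for I: 0.54·0.245602 = 0.132625.
Normalizing constant: 0.54·0.245602 + 0.24·0.0635178 + 0.22·0.0662889 = 0.162453.
P(I | observation) = 0.132625 / 0.162453 = 0.816391.

0.8164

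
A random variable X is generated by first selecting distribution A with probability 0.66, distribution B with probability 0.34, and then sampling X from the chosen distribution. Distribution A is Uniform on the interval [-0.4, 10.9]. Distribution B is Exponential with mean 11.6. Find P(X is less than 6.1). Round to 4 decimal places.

Conditional on each component, P(X < 6.1): A: 0.575221; B: 0.408954.
By total probability, P(X < 6.1) = 0.66·0.575221 + 0.34·0.408954 = 0.518691.

0.5187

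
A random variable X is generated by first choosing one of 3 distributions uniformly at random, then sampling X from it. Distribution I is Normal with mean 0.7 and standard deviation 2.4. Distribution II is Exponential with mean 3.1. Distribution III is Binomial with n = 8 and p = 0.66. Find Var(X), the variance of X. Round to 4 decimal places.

9.2205

Per component, I: μ=0.7, E[X²]=6.25; II: μ=3.1, E[X²]=19.22; III: μ=5.28, E[X²]=29.6736.
E[X] = 0.333333·0.7 + 0.333333·3.1 + 0.333333·5.28 = 3.02667.
E[X²] = 0.333333·6.25 + 0.333333·19.22 + 0.333333·29.6736 = 18.3812.
Var(X) = E[X²] − (E[X])² = 18.3812 − 9.16071 = 9.22049.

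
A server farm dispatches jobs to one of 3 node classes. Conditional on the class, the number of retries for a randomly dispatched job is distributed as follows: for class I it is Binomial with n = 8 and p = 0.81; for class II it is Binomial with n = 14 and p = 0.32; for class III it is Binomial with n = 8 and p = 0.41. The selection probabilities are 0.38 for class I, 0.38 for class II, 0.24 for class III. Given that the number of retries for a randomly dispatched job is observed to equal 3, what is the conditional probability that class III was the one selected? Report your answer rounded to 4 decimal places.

0.4936

Likelihoods P(X=3 | ·): I: 0.00736904; II: 0.171455; III: 0.27593.
Posterior ∝ prior × likelihood. Numerator for III: 0.24·0.27593 = 0.0662233.
Normalizing constant: 0.38·0.00736904 + 0.38·0.171455 + 0.24·0.27593 = 0.134176.
P(III | observation) = 0.0662233 / 0.134176 = 0.493554.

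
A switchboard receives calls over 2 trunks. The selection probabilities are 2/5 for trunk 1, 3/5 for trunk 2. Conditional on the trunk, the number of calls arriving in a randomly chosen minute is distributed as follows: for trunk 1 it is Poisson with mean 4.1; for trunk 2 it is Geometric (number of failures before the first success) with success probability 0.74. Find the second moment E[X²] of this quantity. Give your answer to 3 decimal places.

8.723

For each component E[X²] = Var + (mean)², giving 1: 20.91; 2: 0.598247.
Overall E[X²] = 0.4·20.91 + 0.6·0.598247 = 8.72295.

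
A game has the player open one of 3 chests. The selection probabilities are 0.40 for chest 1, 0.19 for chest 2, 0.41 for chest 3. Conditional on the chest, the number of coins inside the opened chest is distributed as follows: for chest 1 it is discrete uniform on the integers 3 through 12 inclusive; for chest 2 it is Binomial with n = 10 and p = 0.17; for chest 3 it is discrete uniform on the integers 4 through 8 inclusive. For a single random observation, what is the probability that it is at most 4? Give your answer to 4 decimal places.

0.3488

Conditional on each chest, P(X ≤ 4): 1: 0.2; 2: 0.983196; 3: 0.2.
By total probability, P(X ≤ 4) = 0.4·0.2 + 0.19·0.983196 + 0.41·0.2 = 0.348807.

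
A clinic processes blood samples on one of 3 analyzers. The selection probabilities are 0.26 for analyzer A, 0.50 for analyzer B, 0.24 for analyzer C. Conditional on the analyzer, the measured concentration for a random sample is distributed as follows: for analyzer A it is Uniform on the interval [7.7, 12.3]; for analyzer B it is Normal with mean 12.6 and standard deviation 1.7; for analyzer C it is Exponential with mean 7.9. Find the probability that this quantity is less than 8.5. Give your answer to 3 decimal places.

0.207

Conditional on each analyzer, P(X < 8.5): A: 0.173913; B: 0.00793776; C: 0.659026.
By total probability, P(X < 8.5) = 0.26·0.173913 + 0.5·0.00793776 + 0.24·0.659026 = 0.207353.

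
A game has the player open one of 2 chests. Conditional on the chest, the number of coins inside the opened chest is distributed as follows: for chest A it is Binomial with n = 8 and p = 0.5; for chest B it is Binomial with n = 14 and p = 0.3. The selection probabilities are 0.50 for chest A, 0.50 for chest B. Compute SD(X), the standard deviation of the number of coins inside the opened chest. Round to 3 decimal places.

Per component, A: μ=4, E[X²]=18; B: μ=4.2, E[X²]=20.58.
E[X] = 0.5·4 + 0.5·4.2 = 4.1.
E[X²] = 0.5·18 + 0.5·20.58 = 19.29.
Var(X) = E[X²] − (E[X])² = 19.29 − 16.81 = 2.48.
SD(X) = √2.48 = 1.5748.

1.575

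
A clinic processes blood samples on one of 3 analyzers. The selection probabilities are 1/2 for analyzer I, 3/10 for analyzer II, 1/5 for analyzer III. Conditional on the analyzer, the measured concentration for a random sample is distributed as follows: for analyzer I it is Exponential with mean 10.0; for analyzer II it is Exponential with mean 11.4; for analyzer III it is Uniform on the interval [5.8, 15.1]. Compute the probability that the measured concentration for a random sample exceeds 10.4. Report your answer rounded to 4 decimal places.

0.3983

Conditional on each analyzer, P(X > 10.4): I: 0.353455; II: 0.401607; III: 0.505376.
By total probability, P(X > 10.4) = 0.5·0.353455 + 0.3·0.401607 + 0.2·0.505376 = 0.398285.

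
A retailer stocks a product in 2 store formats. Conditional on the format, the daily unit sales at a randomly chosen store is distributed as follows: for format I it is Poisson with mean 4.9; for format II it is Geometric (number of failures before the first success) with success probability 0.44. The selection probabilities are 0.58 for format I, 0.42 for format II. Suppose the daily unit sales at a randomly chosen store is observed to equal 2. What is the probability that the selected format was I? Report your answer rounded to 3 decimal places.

Likelihoods P(X=2 | ·): I: 0.0893962; II: 0.137984.
Posterior ∝ prior × likelihood. Numerator for I: 0.58·0.0893962 = 0.0518498.
Normalizing constant: 0.58·0.0893962 + 0.42·0.137984 = 0.109803.
P(I | observation) = 0.0518498 / 0.109803 = 0.472207.

0.472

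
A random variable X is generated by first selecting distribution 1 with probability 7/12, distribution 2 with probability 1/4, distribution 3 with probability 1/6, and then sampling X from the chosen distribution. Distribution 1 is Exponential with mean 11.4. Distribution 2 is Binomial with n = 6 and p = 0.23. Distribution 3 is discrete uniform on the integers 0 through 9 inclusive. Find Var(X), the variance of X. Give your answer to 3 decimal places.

Per component, 1: μ=11.4, E[X²]=259.92; 2: μ=1.38, E[X²]=2.967; 3: μ=4.5, E[X²]=28.5.
E[X] = 0.583333·11.4 + 0.25·1.38 + 0.166667·4.5 = 7.745.
E[X²] = 0.583333·259.92 + 0.25·2.967 + 0.166667·28.5 = 157.112.
Var(X) = E[X²] − (E[X])² = 157.112 − 59.985 = 97.1267.

97.127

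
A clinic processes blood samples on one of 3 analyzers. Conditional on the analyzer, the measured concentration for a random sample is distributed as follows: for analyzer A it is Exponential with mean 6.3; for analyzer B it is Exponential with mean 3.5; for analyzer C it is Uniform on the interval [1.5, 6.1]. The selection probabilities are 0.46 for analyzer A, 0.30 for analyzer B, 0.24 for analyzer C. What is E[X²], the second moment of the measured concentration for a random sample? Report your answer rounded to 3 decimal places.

47.754

For each component E[X²] = Var + (mean)², giving A: 79.38; B: 24.5; C: 16.2033.
Overall E[X²] = 0.46·79.38 + 0.3·24.5 + 0.24·16.2033 = 47.7536.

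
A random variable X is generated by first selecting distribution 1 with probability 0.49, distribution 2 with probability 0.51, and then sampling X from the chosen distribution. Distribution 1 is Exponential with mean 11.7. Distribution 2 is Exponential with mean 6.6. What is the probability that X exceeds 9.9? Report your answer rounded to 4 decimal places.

0.3240

Conditional on each component, P(X > 9.9): 1: 0.429062; 2: 0.22313.
By total probability, P(X > 9.9) = 0.49·0.429062 + 0.51·0.22313 = 0.324037.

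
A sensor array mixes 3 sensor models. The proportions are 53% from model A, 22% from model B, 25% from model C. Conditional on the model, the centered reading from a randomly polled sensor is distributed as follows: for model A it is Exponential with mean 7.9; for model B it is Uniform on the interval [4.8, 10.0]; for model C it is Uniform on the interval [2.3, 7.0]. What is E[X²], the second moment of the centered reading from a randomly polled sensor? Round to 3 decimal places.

84.563

For each component E[X²] = Var + (mean)², giving A: 124.82; B: 57.0133; C: 23.4633.
Overall E[X²] = 0.53·124.82 + 0.22·57.0133 + 0.25·23.4633 = 84.5634.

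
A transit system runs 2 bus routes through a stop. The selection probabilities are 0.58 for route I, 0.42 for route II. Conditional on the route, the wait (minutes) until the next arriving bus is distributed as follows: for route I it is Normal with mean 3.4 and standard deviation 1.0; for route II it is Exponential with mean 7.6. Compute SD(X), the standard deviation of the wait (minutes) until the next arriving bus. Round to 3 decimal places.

Per component, I: μ=3.4, E[X²]=12.56; II: μ=7.6, E[X²]=115.52.
E[X] = 0.58·3.4 + 0.42·7.6 = 5.164.
E[X²] = 0.58·12.56 + 0.42·115.52 = 55.8032.
Var(X) = E[X²] − (E[X])² = 55.8032 − 26.6669 = 29.1363.
SD(X) = √29.1363 = 5.39781.

5.398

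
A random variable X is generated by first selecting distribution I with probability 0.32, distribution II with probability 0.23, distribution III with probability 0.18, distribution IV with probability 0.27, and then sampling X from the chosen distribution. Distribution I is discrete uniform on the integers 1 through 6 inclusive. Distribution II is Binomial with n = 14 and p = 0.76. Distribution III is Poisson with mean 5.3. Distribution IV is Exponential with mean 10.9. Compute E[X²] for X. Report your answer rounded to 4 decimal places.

For each component E[X²] = Var + (mean)², giving I: 15.1667; II: 115.763; III: 33.39; IV: 237.62.
Overall E[X²] = 0.32·15.1667 + 0.23·115.763 + 0.18·33.39 + 0.27·237.62 = 101.646.

101.6465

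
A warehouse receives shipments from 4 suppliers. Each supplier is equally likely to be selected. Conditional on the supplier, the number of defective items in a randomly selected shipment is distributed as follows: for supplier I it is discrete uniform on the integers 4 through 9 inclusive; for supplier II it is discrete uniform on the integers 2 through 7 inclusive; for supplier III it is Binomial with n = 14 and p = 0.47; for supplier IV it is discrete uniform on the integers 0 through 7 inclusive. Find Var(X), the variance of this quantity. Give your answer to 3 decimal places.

5.381

Per component, I: μ=6.5, E[X²]=45.1667; II: μ=4.5, E[X²]=23.1667; III: μ=6.58, E[X²]=46.7838; IV: μ=3.5, E[X²]=17.5.
E[X] = 0.25·6.5 + 0.25·4.5 + 0.25·6.58 + 0.25·3.5 = 5.27.
E[X²] = 0.25·45.1667 + 0.25·23.1667 + 0.25·46.7838 + 0.25·17.5 = 33.1543.
Var(X) = E[X²] − (E[X])² = 33.1543 − 27.7729 = 5.38138.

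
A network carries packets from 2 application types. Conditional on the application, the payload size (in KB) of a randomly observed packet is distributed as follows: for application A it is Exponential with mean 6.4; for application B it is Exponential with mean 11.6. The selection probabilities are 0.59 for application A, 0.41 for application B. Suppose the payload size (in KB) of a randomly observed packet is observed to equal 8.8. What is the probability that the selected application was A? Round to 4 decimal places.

0.5847

Likelihoods f(8.8 | ·): A: 0.0395062; B: 0.0403717.
Posterior ∝ prior × likelihood. Numerator for A: 0.59·0.0395062 = 0.0233087.
Normalizing constant: 0.59·0.0395062 + 0.41·0.0403717 = 0.0398611.
P(A | observation) = 0.0233087 / 0.0398611 = 0.584747.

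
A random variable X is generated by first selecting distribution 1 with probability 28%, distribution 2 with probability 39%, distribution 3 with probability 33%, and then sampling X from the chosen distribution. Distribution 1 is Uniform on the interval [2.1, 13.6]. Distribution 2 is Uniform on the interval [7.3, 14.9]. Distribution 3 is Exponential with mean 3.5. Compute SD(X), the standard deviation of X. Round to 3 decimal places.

Per component, 1: μ=7.85, E[X²]=72.6433; 2: μ=11.1, E[X²]=128.023; 3: μ=3.5, E[X²]=24.5.
E[X] = 0.28·7.85 + 0.39·11.1 + 0.33·3.5 = 7.682.
E[X²] = 0.28·72.6433 + 0.39·128.023 + 0.33·24.5 = 78.3542.
Var(X) = E[X²] − (E[X])² = 78.3542 − 59.0131 = 19.3411.
SD(X) = √19.3411 = 4.39785.

4.398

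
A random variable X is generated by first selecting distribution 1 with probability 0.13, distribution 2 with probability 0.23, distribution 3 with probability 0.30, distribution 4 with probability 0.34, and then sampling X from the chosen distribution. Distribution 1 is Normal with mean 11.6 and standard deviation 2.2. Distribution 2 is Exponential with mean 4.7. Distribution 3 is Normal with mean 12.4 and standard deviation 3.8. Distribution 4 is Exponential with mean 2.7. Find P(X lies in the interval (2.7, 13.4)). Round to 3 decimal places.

Conditional on each component, P(2.7 < X < 13.4): 1: 0.793347; 2: 0.505221; 3: 0.59844; 4: 0.360887.
By total probability, P(2.7 < X < 13.4) = 0.13·0.793347 + 0.23·0.505221 + 0.3·0.59844 + 0.34·0.360887 = 0.52157.

0.522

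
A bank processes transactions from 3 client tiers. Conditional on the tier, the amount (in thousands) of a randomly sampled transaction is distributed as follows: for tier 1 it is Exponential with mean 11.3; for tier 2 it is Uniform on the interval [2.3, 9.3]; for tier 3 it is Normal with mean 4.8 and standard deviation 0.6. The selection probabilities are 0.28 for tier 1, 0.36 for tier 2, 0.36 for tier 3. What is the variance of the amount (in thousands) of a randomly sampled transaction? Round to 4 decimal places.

Per component, 1: μ=11.3, E[X²]=255.38; 2: μ=5.8, E[X²]=37.7233; 3: μ=4.8, E[X²]=23.4.
E[X] = 0.28·11.3 + 0.36·5.8 + 0.36·4.8 = 6.98.
E[X²] = 0.28·255.38 + 0.36·37.7233 + 0.36·23.4 = 93.5108.
Var(X) = E[X²] − (E[X])² = 93.5108 − 48.7204 = 44.7904.

44.7904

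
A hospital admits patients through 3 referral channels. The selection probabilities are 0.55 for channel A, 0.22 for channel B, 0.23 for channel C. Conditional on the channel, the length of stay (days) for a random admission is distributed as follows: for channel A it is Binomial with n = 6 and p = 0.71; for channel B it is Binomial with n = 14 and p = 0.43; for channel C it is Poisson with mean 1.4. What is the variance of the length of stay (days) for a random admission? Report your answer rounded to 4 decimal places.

4.2459

Per component, A: μ=4.26, E[X²]=19.383; B: μ=6.02, E[X²]=39.6718; C: μ=1.4, E[X²]=3.36.
E[X] = 0.55·4.26 + 0.22·6.02 + 0.23·1.4 = 3.9894.
E[X²] = 0.55·19.383 + 0.22·39.6718 + 0.23·3.36 = 20.1612.
Var(X) = E[X²] − (E[X])² = 20.1612 − 15.9153 = 4.24593.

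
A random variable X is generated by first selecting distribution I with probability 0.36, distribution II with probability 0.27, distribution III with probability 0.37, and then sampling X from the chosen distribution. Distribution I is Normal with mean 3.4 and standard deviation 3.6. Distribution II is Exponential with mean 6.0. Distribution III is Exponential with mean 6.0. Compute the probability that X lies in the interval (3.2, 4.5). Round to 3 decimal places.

Conditional on each component, P(3.2 < X < 4.5): I: 0.142181; II: 0.11428; III: 0.11428.
By total probability, P(3.2 < X < 4.5) = 0.36·0.142181 + 0.27·0.11428 + 0.37·0.11428 = 0.124324.

0.124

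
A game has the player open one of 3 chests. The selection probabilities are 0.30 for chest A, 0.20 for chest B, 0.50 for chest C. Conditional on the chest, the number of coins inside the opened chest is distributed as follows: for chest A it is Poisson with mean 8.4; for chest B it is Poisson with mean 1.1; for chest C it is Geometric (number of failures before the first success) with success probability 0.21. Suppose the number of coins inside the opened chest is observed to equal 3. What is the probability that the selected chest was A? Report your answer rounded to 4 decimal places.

Likelihoods P(X=3 | ·): A: 0.0222133; B: 0.0738419; C: 0.103538.
Posterior ∝ prior × likelihood. Numerator for A: 0.3·0.0222133 = 0.00666399.
Normalizing constant: 0.3·0.0222133 + 0.2·0.0738419 + 0.5·0.103538 = 0.0732015.
P(A | observation) = 0.00666399 / 0.0732015 = 0.0910363.

0.0910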